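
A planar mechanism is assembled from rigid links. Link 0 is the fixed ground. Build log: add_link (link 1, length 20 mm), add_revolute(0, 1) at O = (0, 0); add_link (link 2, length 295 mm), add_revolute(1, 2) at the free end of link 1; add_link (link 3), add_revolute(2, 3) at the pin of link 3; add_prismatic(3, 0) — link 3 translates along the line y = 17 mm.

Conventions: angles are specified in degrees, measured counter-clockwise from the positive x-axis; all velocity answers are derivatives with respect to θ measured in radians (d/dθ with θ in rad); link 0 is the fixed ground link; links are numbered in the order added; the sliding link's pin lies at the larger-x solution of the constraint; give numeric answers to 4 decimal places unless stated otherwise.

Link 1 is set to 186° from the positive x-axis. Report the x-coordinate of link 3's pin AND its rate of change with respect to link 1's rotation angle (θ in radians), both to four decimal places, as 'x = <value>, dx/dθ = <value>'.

geometry: r = 20 mm, L = 295 mm, e = 17 mm
crank pin P = (r cos θ, r sin θ) = (-19.890438, -2.090569)
h = r sin θ − e = -2.090569 − 17 = -19.090569
x = r cos θ + √(L² − h²) = -19.890438 + 294.381640 = 274.491202
dx/dθ = −r sin θ − h·r cos θ/√(L² − h²) (θ in radians; h = -19.090569) = 0.800680

x = 274.4912, dx/dθ = 0.8007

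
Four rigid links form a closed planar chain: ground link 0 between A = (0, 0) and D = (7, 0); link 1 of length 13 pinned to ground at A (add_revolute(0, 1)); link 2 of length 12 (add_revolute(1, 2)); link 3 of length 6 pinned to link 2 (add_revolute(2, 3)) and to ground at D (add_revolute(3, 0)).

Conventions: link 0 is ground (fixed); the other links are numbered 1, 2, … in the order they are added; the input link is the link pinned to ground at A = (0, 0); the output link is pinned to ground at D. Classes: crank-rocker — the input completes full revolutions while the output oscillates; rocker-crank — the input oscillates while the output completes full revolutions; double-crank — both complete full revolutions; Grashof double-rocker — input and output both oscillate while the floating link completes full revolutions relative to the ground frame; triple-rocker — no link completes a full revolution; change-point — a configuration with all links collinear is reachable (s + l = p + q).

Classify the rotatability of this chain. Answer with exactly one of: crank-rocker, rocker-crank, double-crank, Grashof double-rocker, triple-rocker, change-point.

lengths: ground=7, input=13, coupler=12, output=6
sorted: s=6 (shortest), l=13 (longest), p+q=19
s + l = 19 vs p + q = 19
s + l = p + q → change-point (collinear configuration reachable)

change-point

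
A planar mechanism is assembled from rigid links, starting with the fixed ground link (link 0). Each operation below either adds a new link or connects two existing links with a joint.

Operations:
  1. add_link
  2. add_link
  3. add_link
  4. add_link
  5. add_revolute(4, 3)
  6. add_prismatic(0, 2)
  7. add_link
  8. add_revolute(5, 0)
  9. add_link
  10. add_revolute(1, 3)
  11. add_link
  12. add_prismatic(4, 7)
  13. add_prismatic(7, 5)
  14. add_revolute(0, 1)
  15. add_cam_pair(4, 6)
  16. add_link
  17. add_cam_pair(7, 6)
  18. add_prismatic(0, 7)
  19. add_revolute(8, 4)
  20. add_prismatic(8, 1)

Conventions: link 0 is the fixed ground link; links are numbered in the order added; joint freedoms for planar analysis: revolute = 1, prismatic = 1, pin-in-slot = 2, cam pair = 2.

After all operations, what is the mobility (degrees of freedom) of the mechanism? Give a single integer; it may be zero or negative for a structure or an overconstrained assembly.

(L,J1,J2)=(1,0,0); link0 fixed
link1: (2,0,0)
link2: (3,0,0)
link3: (4,0,0)
link4: (5,0,0)
R 4-3 [J1]: (5,1,0)
P 0-2 [J1]: (5,2,0)
link5: (6,2,0)
R 5-0 [J1]: (6,3,0)
link6: (7,3,0)
R 1-3 [J1]: (7,4,0)
link7: (8,4,0)
P 4-7 [J1]: (8,5,0)
P 7-5 [J1]: (8,6,0)
R 0-1 [J1]: (8,7,0)
C 4-6 [J2]: (8,7,1)
link8: (9,7,1)
C 7-6 [J2]: (9,7,2)
P 0-7 [J1]: (9,8,2)
R 8-4 [J1]: (9,9,2)
P 8-1 [J1]: (9,10,2)
Grübler: 3·8 − 2·10 − 2 = 2

M = 2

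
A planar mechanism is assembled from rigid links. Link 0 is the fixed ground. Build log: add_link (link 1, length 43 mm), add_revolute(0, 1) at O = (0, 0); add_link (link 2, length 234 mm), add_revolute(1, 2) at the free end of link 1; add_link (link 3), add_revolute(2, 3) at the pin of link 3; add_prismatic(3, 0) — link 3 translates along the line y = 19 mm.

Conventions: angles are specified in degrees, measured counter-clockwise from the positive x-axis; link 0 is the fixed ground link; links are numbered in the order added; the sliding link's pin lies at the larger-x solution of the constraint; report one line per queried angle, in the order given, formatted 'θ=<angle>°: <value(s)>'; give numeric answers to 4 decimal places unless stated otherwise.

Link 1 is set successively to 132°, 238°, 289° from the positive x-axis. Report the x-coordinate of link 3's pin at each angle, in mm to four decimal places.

geometry: r = 43 mm, L = 234 mm, e = 19 mm
θ=132°: crank pin P = (r cos θ, r sin θ) = (-28.772616, 31.955227)
θ=132°: h = r sin θ − e = 31.955227 − 19 = 12.955227
θ=132°: x = r cos θ + √(L² − h²) = -28.772616 + 233.641097 = 204.868481
θ=238°: crank pin P = (r cos θ, r sin θ) = (-22.786528, -36.466068)
θ=238°: h = r sin θ − e = -36.466068 − 19 = -55.466068
θ=238°: x = r cos θ + √(L² − h²) = -22.786528 + 227.331290 = 204.544761
θ=289°: crank pin P = (r cos θ, r sin θ) = (13.999431, -40.657299)
θ=289°: h = r sin θ − e = -40.657299 − 19 = -59.657299
θ=289°: x = r cos θ + √(L² − h²) = 13.999431 + 226.267556 = 240.266986

θ=132°: 204.8685
θ=238°: 204.5448
θ=289°: 240.2670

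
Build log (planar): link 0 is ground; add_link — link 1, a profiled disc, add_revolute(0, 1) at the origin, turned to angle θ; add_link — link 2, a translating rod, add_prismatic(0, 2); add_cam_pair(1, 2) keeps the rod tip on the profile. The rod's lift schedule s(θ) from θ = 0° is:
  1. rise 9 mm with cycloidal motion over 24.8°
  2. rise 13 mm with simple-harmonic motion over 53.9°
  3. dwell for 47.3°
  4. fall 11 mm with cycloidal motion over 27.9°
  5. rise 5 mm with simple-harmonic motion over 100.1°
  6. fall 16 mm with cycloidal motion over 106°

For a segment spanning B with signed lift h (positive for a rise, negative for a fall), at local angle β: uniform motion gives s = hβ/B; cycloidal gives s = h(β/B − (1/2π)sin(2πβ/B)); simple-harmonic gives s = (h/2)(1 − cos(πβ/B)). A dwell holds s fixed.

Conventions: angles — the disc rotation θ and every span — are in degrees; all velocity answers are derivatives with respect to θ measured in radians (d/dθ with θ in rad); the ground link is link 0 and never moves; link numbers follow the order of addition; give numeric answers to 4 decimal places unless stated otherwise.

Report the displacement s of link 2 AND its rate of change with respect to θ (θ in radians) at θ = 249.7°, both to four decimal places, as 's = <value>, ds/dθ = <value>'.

seg 1 [0°–24.8°] cycloidal, h=9: full span → s += 9 → s = 9.0000
seg 2 [24.8°–78.7°] simple-harmonic, h=13: full span → s += 13 → s = 22.0000
seg 3 [78.7°–126°] dwell: s stays 22.0000
seg 4 [126°–153.9°] cycloidal, h=-11: full span → s += -11 → s = 11.0000
seg 5 [153.9°–254°] simple-harmonic, h=5: θ=249.7° here. β=95.8, B=100.1. 5/2·(1 − cos(π·0.9570)) = 4.9773 → s = 15.9773
velocity in seg [153.9°–254°] (simple-harmonic), θ in radians: β = 95.8° = 1.6720 rad, B = 100.1° = 1.7471 rad; ds/dθ = (πh/(2B)) sin(πβ/B) = (π·5/(2·1.7471)) sin(π·0.9570) = 0.604844 mm/rad

s = 15.9773, ds/dθ = 0.6048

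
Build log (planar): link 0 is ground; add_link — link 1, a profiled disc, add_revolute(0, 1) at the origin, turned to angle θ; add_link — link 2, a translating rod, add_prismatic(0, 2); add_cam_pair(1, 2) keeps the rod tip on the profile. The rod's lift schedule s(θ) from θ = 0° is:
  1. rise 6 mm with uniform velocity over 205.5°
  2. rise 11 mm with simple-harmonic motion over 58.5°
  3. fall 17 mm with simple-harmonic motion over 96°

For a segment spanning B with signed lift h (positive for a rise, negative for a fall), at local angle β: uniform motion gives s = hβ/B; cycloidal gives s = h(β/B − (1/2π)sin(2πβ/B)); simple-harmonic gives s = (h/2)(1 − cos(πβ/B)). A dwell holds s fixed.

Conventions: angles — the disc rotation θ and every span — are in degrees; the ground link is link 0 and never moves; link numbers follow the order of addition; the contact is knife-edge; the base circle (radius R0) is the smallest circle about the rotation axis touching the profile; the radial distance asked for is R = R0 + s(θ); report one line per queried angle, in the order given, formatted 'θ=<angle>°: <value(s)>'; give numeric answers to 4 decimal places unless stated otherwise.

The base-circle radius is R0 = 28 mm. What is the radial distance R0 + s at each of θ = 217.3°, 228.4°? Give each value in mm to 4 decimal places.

seg 1 [0°–205.5°] uniform, h=6: full span → s += 6 → s = 6.0000
seg 2 [205.5°–264°] simple-harmonic, h=11: θ=217.3° here. β=11.8, B=58.5. 11/2·(1 − cos(π·0.2017)) = 1.0678 → s = 7.0678
seg 2 [205.5°–264°] simple-harmonic, h=11: θ=228.4° here. β=22.9, B=58.5. 11/2·(1 − cos(π·0.3915)) = 3.6606 → s = 9.6606
θ=217.3°: R = R0 + s = 28 + 7.0678 = 35.0678
θ=228.4°: R = R0 + s = 28 + 9.6606 = 37.6606

θ=217.3°: 35.0678
θ=228.4°: 37.6606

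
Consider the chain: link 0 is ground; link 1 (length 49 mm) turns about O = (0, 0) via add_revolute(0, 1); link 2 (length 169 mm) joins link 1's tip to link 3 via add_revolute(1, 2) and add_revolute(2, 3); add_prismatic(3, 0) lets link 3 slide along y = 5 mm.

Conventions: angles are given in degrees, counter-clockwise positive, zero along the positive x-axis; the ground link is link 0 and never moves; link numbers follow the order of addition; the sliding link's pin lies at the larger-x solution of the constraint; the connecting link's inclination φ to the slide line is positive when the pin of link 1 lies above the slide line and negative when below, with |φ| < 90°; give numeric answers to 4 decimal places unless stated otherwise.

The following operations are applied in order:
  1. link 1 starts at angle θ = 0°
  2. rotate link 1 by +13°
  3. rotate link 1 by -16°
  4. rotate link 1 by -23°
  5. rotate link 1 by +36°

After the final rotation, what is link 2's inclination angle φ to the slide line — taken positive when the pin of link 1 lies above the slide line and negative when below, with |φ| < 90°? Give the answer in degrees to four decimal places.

geometry: r = 49 mm, L = 169 mm, e = 5 mm; θ starts at 0°
rotate link 1 by +13°: θ ← 0° +13° = 13°
rotate link 1 by -16°: θ ← 13° -16° = -3°
rotate link 1 by -23°: θ ← -3° -23° = -26°
rotate link 1 by +36°: θ ← -26° +36° = 10°
h = r sin θ − e = 8.508761 − 5 = 3.508761
sin φ = h / L = 3.508761 / 169 = 0.02076190
φ = arcsin(0.02076190) = 1.189655°

1.1897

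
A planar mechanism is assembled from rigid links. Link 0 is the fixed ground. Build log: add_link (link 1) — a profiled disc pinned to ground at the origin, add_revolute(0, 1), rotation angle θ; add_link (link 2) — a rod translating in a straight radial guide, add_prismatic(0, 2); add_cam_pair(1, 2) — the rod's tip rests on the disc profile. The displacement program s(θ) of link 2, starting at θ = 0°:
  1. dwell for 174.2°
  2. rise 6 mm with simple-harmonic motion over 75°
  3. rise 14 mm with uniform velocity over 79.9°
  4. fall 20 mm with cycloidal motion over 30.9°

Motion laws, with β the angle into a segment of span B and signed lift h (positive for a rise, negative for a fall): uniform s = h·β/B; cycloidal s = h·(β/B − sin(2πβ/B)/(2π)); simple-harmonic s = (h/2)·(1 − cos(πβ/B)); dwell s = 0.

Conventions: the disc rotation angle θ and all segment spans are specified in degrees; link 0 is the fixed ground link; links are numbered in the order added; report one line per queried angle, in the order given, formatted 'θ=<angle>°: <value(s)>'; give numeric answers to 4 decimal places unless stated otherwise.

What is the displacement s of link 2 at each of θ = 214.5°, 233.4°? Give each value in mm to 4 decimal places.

seg 1 [0°–174.2°] dwell: s stays 0.0000
seg 2 [174.2°–249.2°] simple-harmonic, h=6: θ=214.5° here. β=40.3, B=75. 6/2·(1 − cos(π·0.5373)) = 3.3511 → s = 3.3511
seg 2 [174.2°–249.2°] simple-harmonic, h=6: θ=233.4° here. β=59.2, B=75. 6/2·(1 − cos(π·0.7893)) = 5.3666 → s = 5.3666

θ=214.5°: 3.3511
θ=233.4°: 5.3666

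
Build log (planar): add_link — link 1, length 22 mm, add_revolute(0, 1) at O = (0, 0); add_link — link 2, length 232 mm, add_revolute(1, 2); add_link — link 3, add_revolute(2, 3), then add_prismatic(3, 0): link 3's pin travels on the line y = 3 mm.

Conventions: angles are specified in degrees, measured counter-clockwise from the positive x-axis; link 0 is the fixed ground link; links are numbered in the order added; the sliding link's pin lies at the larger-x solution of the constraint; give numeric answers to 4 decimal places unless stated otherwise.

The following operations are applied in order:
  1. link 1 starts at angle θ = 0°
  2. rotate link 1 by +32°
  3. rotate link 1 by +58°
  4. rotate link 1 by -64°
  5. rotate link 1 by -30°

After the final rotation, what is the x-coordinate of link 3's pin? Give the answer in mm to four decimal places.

geometry: r = 22 mm, L = 232 mm, e = 3 mm; θ starts at 0°
rotate link 1 by +32°: θ ← 0° +32° = 32°
rotate link 1 by +58°: θ ← 32° +58° = 90°
rotate link 1 by -64°: θ ← 90° -64° = 26°
rotate link 1 by -30°: θ ← 26° -30° = -4°
crank pin P = (r cos θ, r sin θ) = (21.946409, -1.534642)
h = r sin θ − e = -1.534642 − 3 = -4.534642
x = r cos θ + √(L² − h²) = 21.946409 + 231.955679 = 253.902088

253.9021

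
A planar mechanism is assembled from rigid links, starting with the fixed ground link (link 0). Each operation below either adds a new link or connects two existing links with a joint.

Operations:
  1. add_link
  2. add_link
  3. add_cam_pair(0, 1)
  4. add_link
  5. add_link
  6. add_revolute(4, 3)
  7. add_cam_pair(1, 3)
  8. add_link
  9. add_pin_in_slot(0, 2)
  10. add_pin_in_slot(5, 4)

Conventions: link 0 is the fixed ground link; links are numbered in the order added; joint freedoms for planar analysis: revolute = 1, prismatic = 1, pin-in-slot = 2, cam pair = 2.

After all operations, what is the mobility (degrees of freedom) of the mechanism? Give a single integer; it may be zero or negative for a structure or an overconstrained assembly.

L=1 J1=0 J2=0
add link → L=2 J1=0 J2=0
add link → L=3 J1=0 J2=0
C@0,1 dof=2 J2 → L=3 J1=0 J2=1
add link → L=4 J1=0 J2=1
add link → L=5 J1=0 J2=1
R@4,3 dof=1 J1 → L=5 J1=1 J2=1
C@1,3 dof=2 J2 → L=5 J1=1 J2=2
add link → L=6 J1=1 J2=2
PS@0,2 dof=2 J2 → L=6 J1=1 J2=3
PS@5,4 dof=2 J2 → L=6 J1=1 J2=4
M=3(L−1)−2J1−J2=3·5−2·1−4=9

M = 9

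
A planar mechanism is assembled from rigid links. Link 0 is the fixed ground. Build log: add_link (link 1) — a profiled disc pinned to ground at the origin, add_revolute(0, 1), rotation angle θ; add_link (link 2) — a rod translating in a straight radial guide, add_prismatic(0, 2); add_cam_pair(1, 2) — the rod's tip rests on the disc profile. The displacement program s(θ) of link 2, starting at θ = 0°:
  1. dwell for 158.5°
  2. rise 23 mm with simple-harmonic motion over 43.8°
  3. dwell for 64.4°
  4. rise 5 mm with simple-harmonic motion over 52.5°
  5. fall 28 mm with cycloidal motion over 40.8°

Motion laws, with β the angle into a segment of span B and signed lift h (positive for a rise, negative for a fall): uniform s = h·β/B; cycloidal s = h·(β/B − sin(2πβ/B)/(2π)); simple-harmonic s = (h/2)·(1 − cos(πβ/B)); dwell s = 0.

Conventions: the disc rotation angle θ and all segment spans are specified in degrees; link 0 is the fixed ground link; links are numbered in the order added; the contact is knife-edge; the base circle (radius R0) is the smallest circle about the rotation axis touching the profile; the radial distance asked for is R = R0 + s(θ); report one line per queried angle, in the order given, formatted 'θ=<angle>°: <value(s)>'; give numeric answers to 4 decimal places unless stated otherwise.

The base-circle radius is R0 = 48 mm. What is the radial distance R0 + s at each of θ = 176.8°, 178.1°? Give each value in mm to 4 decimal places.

seg 1 [0°–158.5°] dwell: s stays 0.0000
seg 2 [158.5°–202.3°] simple-harmonic, h=23: θ=176.8° here. β=18.3, B=43.8. 23/2·(1 − cos(π·0.4178)) = 8.5634 → s = 8.5634
seg 2 [158.5°–202.3°] simple-harmonic, h=23: θ=178.1° here. β=19.6, B=43.8. 23/2·(1 − cos(π·0.4475)) = 9.6114 → s = 9.6114
θ=176.8°: R = R0 + s = 48 + 8.5634 = 56.5634
θ=178.1°: R = R0 + s = 48 + 9.6114 = 57.6114

θ=176.8°: 56.5634
θ=178.1°: 57.6114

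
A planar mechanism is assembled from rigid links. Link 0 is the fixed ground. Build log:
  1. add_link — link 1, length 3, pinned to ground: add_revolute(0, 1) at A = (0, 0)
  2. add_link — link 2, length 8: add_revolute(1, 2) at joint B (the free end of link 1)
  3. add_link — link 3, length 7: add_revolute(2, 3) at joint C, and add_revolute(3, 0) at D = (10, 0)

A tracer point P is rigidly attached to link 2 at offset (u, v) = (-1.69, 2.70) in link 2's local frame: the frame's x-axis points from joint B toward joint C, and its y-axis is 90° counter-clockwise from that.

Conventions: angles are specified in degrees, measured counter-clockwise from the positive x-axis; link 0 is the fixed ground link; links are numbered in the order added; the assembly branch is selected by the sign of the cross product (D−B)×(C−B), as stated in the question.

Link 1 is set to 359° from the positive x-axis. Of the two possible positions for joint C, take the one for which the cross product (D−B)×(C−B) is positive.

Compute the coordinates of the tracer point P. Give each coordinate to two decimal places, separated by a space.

A=(0,0), D=(10.00,0)
B = A + 3.00·(cos359°, sin359°) = (2.9995, -0.0524)
|BD| = 7.0007
circle(B,8.00) ∩ circle(D,7.00): a=4.5717, h=6.5651
  candidates: C₊=(7.5220,6.5467) cross=45.960; C₋=(7.6202,-6.5830) cross=-45.960
  branch + wants cross > 0 → take C=(7.5220,6.5467) (cross=45.960)
ex = (C−B)/|BC| = (0.5653,0.8249); ey = (-0.8249,0.5653)
P = B + -1.69·ex + 2.70·ey = (-0.1830,0.0799)

-0.18 0.08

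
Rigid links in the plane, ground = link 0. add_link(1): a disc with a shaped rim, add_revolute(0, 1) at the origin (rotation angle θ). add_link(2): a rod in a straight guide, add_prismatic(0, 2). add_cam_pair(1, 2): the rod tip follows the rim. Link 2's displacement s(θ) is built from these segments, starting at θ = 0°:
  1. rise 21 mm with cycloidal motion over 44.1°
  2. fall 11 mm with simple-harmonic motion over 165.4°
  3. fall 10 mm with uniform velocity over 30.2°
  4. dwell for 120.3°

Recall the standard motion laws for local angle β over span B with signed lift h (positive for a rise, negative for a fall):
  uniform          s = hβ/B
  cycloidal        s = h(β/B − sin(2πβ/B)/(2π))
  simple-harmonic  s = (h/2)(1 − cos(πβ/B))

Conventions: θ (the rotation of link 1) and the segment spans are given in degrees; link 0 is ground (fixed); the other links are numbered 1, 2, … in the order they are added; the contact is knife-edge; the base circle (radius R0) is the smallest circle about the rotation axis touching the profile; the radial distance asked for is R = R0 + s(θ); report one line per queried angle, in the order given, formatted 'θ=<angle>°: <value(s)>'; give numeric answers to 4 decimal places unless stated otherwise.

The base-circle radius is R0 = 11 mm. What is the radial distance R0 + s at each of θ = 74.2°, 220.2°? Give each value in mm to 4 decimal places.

segment 1 (0° to 44.1°, cycloidal, h = 21) is passed completely: s = 0.0000 + (21) = 21.0000
θ = 74.2° falls in segment 2 (44.1° to 209.5°, simple-harmonic, h = -11): β = 74.2 − 44.1 = 30.1°, B = 165.4°; Δs = -11/2·(1 − cos(π·0.1820)) = -0.8746; s = 21.0000 − 0.8746 = 20.1254
segment 2 (44.1° to 209.5°, simple-harmonic, h = -11) is passed completely: s = 21.0000 + (-11) = 10.0000
θ = 220.2° falls in segment 3 (209.5° to 239.7°, uniform, h = -10): β = 220.2 − 209.5 = 10.7°, B = 30.2°; Δs = -10·10.7/30.2 = -3.5430; s = 10.0000 − 3.5430 = 6.4570
θ=74.2°: R = R0 + s = 11 + 20.1254 = 31.1254
θ=220.2°: R = R0 + s = 11 + 6.4570 = 17.4570

θ=74.2°: 31.1254
θ=220.2°: 17.4570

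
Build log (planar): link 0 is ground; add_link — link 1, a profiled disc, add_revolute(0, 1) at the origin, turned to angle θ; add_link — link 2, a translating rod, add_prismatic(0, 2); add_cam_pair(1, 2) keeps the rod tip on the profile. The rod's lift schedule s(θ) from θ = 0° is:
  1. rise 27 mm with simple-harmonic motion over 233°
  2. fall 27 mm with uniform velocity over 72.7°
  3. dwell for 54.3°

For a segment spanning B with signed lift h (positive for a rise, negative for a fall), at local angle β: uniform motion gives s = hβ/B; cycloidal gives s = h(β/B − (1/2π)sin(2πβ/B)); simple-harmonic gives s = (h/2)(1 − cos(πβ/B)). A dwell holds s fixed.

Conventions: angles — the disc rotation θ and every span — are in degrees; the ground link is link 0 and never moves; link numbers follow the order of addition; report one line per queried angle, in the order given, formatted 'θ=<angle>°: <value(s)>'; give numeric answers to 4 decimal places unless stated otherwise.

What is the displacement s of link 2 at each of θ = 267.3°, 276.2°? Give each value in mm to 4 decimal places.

seg 1 [0°–233°] simple-harmonic, h=27: full span → s += 27 → s = 27.0000
seg 2 [233°–305.7°] uniform, h=-27: θ=267.3° here. β=34.3, B=72.7. -27·34.3/72.7 = -12.7387 → s = 14.2613
seg 2 [233°–305.7°] uniform, h=-27: θ=276.2° here. β=43.2, B=72.7. -27·43.2/72.7 = -16.0440 → s = 10.9560

θ=267.3°: 14.2613
θ=276.2°: 10.9560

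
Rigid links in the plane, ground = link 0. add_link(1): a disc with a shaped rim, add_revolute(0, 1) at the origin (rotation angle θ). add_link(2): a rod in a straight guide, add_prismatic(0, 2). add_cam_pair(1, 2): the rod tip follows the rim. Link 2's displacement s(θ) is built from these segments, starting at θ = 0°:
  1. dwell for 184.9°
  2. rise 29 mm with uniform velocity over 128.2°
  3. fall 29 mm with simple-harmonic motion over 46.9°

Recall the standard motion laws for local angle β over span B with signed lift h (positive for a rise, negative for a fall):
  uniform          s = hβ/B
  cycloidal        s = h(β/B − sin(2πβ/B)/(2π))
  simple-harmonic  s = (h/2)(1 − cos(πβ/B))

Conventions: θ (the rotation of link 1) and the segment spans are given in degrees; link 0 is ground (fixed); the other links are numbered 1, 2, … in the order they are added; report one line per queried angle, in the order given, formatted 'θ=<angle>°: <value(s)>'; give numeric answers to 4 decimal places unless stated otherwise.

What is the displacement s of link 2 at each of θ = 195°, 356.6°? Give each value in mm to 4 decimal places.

segment 1 (0° to 184.9°, dwell): s unchanged at 0.0000
θ = 195° falls in segment 2 (184.9° to 313.1°, uniform, h = 29): β = 195 − 184.9 = 10.1°, B = 128.2°; Δs = 29·10.1/128.2 = 2.2847; s = 0.0000 + 2.2847 = 2.2847
segment 2 (184.9° to 313.1°, uniform, h = 29) is passed completely: s = 0.0000 + (29) = 29.0000
θ = 356.6° falls in segment 3 (313.1° to 360°, simple-harmonic, h = -29): β = 356.6 − 313.1 = 43.5°, B = 46.9°; Δs = -29/2·(1 − cos(π·0.9275)) = -28.6256; s = 29.0000 − 28.6256 = 0.3744

θ=195°: 2.2847
θ=356.6°: 0.3744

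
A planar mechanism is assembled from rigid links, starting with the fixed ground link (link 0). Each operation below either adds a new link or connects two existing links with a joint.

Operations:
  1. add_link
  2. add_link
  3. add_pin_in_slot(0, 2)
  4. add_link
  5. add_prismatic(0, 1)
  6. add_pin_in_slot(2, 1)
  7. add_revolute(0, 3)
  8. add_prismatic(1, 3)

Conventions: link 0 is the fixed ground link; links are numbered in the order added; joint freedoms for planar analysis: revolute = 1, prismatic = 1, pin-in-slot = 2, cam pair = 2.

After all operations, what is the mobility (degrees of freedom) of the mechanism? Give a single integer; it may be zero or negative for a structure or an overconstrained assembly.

L=1 J1=0 J2=0
add link → L=2 J1=0 J2=0
add link → L=3 J1=0 J2=0
PS@0,2 dof=2 J2 → L=3 J1=0 J2=1
add link → L=4 J1=0 J2=1
P@0,1 dof=1 J1 → L=4 J1=1 J2=1
PS@2,1 dof=2 J2 → L=4 J1=1 J2=2
R@0,3 dof=1 J1 → L=4 J1=2 J2=2
P@1,3 dof=1 J1 → L=4 J1=3 J2=2
M=3(L−1)−2J1−J2=3·3−2·3−2=1

M = 1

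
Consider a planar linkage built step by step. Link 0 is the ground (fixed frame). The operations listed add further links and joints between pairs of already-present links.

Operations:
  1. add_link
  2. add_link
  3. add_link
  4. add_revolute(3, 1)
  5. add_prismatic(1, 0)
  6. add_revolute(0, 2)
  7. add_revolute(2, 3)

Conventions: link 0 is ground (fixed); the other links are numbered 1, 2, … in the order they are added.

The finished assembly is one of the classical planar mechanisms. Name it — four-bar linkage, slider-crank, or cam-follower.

links: 4 (incl. ground); joints: 3 revolute, 1 prismatic, 0 higher (cam) pair, forming one closed loop
4 links, 3 revolutes + 1 prismatic in one loop → slider-crank

slider-crank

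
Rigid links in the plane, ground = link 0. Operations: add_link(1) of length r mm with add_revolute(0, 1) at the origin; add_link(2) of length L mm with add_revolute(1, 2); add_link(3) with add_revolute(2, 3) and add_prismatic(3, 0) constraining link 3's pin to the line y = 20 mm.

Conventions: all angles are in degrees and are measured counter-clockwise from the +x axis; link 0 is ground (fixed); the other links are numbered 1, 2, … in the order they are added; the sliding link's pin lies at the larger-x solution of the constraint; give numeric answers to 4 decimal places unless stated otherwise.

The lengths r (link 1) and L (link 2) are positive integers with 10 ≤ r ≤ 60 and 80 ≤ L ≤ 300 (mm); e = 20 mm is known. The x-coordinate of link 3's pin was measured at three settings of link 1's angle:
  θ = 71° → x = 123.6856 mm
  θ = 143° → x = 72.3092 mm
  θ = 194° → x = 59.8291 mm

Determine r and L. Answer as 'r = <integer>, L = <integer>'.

constraint per measurement: (x − r cos θ)² + (r sin θ − e)² = L²
subtracting the θ₁ and θ₂ equations cancels the r² and L² terms:
r = (x₁² − x₂²) / (2[(x₁cos θ₁ + e sin θ₁) − (x₂cos θ₂ + e sin θ₂)]) = 47.9999 → r = 48
L² = (x₁ − r cos θ₁)² + (r sin θ₁ − e)² = 12320.9951 → L = 111.0000 → L = 111
check at θ₃=194°: x = 59.8291 (printed 59.8291) ✓

r = 48, L = 111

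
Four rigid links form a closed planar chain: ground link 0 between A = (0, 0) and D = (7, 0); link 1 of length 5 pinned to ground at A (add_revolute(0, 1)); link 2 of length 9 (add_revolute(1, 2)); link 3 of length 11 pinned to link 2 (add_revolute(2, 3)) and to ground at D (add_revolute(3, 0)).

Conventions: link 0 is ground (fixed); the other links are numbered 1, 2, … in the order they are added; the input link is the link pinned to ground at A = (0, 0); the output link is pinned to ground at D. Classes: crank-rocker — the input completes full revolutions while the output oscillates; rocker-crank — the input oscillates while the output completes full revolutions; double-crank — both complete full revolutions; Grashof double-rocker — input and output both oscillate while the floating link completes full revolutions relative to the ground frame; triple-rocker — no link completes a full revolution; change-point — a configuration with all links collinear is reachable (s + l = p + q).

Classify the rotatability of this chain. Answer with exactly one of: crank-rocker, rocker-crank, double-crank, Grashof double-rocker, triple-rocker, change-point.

lengths: ground=7, input=5, coupler=9, output=11
sorted: s=5 (shortest), l=11 (longest), p+q=16
s + l = 16 vs p + q = 16
s + l = p + q → change-point (collinear configuration reachable)

change-point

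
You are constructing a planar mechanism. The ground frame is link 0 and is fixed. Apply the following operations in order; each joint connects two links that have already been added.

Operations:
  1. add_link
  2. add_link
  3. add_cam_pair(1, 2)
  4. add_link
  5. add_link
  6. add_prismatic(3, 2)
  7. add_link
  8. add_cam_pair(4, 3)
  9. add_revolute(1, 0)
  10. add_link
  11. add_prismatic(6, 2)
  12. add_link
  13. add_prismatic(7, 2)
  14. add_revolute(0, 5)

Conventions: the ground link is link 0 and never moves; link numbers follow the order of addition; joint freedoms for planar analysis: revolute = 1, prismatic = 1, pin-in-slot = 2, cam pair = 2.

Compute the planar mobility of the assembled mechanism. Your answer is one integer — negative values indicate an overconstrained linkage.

ground; <1,0,0>
#1 <2,0,0>
#2 <3,0,0>
C:1↔2 J2 <3,0,1>
#3 <4,0,1>
#4 <5,0,1>
P:3↔2 J1 <5,1,1>
#5 <6,1,1>
C:4↔3 J2 <6,1,2>
R:1↔0 J1 <6,2,2>
#6 <7,2,2>
P:6↔2 J1 <7,3,2>
#7 <8,3,2>
P:7↔2 J1 <8,4,2>
R:0↔5 J1 <8,5,2>
3×7 − 2×5 − 1×2 = 9

M = 9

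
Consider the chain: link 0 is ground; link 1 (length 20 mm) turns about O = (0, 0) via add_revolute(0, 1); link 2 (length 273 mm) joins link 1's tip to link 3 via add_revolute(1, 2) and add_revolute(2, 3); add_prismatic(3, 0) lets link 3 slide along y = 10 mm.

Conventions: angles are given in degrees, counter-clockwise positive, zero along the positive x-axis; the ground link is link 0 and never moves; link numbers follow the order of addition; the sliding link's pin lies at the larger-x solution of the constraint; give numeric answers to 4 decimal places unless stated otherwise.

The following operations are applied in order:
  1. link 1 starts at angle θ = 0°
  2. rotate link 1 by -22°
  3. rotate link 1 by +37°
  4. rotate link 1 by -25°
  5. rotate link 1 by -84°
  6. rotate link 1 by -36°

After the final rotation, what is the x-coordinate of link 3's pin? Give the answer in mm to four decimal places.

geometry: r = 20 mm, L = 273 mm, e = 10 mm; θ starts at 0°
rotate link 1 by -22°: θ ← 0° -22° = -22°
rotate link 1 by +37°: θ ← -22° +37° = 15°
rotate link 1 by -25°: θ ← 15° -25° = -10°
rotate link 1 by -84°: θ ← -10° -84° = -94°
rotate link 1 by -36°: θ ← -94° -36° = -130°
crank pin P = (r cos θ, r sin θ) = (-12.855752, -15.320889)
h = r sin θ − e = -15.320889 − 10 = -25.320889
x = r cos θ + √(L² − h²) = -12.855752 + 271.823201 = 258.967449

258.9674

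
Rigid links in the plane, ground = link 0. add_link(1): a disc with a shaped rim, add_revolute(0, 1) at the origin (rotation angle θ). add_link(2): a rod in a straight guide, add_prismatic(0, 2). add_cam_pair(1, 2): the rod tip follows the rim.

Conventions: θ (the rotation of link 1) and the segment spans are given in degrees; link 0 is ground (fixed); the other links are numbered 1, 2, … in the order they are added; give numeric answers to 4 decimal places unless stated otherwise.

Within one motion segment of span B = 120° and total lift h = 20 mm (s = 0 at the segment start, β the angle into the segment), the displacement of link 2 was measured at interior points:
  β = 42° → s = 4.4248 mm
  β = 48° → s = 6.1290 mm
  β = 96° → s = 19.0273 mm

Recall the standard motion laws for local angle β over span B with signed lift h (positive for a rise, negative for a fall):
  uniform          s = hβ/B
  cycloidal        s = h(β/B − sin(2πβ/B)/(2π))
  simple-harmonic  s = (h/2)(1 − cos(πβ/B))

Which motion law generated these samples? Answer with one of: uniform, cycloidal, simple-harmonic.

candidates at β/B = r: uniform s = h·r (linear in β); cycloidal s = h·(r − sin(2πr)/(2π)); simple-harmonic s = (h/2)(1 − cos(πr))
β=42°: printed 4.4248 | uniform 7.0000, cycloidal 4.4248, simple-harmonic 5.4601
β=48°: printed 6.1290 | uniform 8.0000, cycloidal 6.1290, simple-harmonic 6.9098
β=96°: printed 19.0273 | uniform 16.0000, cycloidal 19.0273, simple-harmonic 18.0902
only one law matches every sample → cycloidal

cycloidal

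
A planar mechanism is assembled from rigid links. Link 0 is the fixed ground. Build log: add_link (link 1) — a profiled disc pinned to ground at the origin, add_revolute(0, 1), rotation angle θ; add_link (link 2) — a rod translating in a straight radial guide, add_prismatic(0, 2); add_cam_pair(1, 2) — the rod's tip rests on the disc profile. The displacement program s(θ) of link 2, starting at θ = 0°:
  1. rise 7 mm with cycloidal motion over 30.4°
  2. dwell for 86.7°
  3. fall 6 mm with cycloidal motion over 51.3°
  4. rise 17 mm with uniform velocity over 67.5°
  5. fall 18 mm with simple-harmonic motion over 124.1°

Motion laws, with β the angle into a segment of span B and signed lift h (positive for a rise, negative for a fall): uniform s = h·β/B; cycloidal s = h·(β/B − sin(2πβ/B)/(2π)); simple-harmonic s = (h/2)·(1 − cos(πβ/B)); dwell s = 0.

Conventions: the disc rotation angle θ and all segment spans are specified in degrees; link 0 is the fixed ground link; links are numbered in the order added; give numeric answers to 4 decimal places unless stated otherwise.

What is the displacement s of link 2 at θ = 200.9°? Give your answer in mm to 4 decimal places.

seg 1 [0°–30.4°] cycloidal, h=7: full span → s += 7 → s = 7.0000
seg 2 [30.4°–117.1°] dwell: s stays 7.0000
seg 3 [117.1°–168.4°] cycloidal, h=-6: full span → s += -6 → s = 1.0000
seg 4 [168.4°–235.9°] uniform, h=17: θ=200.9° here. β=32.5, B=67.5. 17·32.5/67.5 = 8.1852 → s = 9.1852

9.1852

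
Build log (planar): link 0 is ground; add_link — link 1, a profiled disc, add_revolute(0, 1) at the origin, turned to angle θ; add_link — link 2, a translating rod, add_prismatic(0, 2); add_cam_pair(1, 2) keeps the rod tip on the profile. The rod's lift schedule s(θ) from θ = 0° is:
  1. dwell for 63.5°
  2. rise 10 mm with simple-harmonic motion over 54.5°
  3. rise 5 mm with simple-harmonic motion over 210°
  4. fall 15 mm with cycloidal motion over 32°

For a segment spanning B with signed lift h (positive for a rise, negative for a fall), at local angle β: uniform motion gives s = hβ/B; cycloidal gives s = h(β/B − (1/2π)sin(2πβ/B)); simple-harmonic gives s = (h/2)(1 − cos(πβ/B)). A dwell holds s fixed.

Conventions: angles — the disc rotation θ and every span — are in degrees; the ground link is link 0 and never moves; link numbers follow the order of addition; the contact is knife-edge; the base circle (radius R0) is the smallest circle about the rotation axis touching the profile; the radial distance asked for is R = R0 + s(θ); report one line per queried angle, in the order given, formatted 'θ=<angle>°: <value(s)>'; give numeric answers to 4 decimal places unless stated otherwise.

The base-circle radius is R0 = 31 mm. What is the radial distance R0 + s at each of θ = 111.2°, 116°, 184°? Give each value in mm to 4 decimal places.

seg 1 [0°–63.5°] dwell: s stays 0.0000
seg 2 [63.5°–118°] simple-harmonic, h=10: θ=111.2° here. β=47.7, B=54.5. 10/2·(1 − cos(π·0.8752)) = 9.6208 → s = 9.6208
seg 2 [63.5°–118°] simple-harmonic, h=10: θ=116° here. β=52.5, B=54.5. 10/2·(1 − cos(π·0.9633)) = 9.9668 → s = 9.9668
seg 2 [63.5°–118°] simple-harmonic, h=10: full span → s += 10 → s = 10.0000
seg 3 [118°–328°] simple-harmonic, h=5: θ=184° here. β=66, B=210. 5/2·(1 − cos(π·0.3143)) = 1.1228 → s = 11.1228
θ=111.2°: R = R0 + s = 31 + 9.6208 = 40.6208
θ=116°: R = R0 + s = 31 + 9.9668 = 40.9668
θ=184°: R = R0 + s = 31 + 11.1228 = 42.1228

θ=111.2°: 40.6208
θ=116°: 40.9668
θ=184°: 42.1228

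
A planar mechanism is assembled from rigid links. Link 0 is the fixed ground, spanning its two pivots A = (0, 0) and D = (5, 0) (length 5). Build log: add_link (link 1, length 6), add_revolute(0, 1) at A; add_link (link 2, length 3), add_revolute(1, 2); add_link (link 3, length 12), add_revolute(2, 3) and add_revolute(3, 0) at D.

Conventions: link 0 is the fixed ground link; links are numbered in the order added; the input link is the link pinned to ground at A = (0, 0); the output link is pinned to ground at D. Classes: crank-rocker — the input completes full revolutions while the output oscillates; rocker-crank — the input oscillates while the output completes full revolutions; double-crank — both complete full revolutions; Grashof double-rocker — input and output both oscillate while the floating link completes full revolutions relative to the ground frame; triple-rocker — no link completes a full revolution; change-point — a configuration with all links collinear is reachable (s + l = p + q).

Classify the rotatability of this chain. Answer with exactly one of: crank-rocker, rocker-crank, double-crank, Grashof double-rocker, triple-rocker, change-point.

lengths: ground=5, input=6, coupler=3, output=12
sorted: s=3 (shortest), l=12 (longest), p+q=11
s + l = 15 vs p + q = 11
s + l > p + q → non-Grashof → no link fully rotates → triple-rocker

triple-rocker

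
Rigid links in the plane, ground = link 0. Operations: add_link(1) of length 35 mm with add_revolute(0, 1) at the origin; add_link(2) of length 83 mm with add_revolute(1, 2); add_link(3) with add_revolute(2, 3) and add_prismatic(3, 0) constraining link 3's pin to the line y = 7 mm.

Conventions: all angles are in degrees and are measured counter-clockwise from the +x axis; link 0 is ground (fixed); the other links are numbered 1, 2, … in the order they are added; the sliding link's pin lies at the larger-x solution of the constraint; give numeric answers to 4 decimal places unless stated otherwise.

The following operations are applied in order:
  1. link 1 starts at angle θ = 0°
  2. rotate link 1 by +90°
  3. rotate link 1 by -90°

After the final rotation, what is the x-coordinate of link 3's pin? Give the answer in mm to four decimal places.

geometry: r = 35 mm, L = 83 mm, e = 7 mm; θ starts at 0°
rotate link 1 by +90°: θ ← 0° +90° = 90°
rotate link 1 by -90°: θ ← 90° -90° = 0°
crank pin P = (r cos θ, r sin θ) = (35.000000, 0.000000)
h = r sin θ − e = 0.000000 − 7 = -7.000000
x = r cos θ + √(L² − h²) = 35.000000 + 82.704293 = 117.704293

117.7043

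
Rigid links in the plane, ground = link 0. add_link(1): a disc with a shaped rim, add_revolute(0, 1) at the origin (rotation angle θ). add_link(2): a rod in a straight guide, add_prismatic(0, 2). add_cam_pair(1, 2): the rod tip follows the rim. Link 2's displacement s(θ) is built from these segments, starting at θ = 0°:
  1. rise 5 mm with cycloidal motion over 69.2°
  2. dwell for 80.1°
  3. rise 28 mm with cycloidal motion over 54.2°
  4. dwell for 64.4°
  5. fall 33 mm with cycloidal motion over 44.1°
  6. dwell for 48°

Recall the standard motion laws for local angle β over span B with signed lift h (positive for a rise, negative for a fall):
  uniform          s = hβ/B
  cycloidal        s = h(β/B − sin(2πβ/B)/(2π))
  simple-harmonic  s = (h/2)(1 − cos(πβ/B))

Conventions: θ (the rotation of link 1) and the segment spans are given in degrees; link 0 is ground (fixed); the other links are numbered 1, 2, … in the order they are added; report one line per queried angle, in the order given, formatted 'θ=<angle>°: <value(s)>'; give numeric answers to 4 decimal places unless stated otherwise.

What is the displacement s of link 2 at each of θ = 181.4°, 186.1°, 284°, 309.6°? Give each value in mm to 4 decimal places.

segment 1 (0° to 69.2°, cycloidal, h = 5) is passed completely: s = 0.0000 + (5) = 5.0000
segment 2 (69.2° to 149.3°, dwell): s unchanged at 5.0000
θ = 181.4° falls in segment 3 (149.3° to 203.5°, cycloidal, h = 28): β = 181.4 − 149.3 = 32.1°, B = 54.2°; Δs = 28·(0.5923 − sin(2π·0.5923)/(2π)) = 19.0238; s = 5.0000 + 19.0238 = 24.0238
θ = 186.1° falls in segment 3 (149.3° to 203.5°, cycloidal, h = 28): β = 186.1 − 149.3 = 36.8°, B = 54.2°; Δs = 28·(0.6790 − sin(2π·0.6790)/(2π)) = 23.0309; s = 5.0000 + 23.0309 = 28.0309
segment 3 (149.3° to 203.5°, cycloidal, h = 28) is passed completely: s = 5.0000 + (28) = 33.0000
segment 4 (203.5° to 267.9°, dwell): s unchanged at 33.0000
θ = 284° falls in segment 5 (267.9° to 312°, cycloidal, h = -33): β = 284 − 267.9 = 16.1°, B = 44.1°; Δs = -33·(0.3651 − sin(2π·0.3651)/(2π)) = -8.1097; s = 33.0000 − 8.1097 = 24.8903
θ = 309.6° falls in segment 5 (267.9° to 312°, cycloidal, h = -33): β = 309.6 − 267.9 = 41.7°, B = 44.1°; Δs = -33·(0.9456 − sin(2π·0.9456)/(2π)) = -32.9652; s = 33.0000 − 32.9652 = 0.0348

θ=181.4°: 24.0238
θ=186.1°: 28.0309
θ=284°: 24.8903
θ=309.6°: 0.0348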